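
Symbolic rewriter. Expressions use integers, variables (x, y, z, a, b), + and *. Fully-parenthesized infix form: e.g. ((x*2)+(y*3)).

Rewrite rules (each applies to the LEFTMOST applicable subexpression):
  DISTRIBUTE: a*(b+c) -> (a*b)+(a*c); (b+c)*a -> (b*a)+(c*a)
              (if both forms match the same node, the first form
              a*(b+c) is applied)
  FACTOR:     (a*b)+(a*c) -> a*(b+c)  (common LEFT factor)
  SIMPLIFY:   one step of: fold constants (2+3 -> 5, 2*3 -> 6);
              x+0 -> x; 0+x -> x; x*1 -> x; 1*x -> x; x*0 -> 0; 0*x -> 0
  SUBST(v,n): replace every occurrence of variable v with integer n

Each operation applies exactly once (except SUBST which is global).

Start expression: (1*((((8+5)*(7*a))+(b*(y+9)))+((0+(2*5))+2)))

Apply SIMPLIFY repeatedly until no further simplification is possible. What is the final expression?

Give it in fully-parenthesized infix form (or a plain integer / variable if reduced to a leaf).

Start: (1*((((8+5)*(7*a))+(b*(y+9)))+((0+(2*5))+2)))
Step 1: at root: (1*((((8+5)*(7*a))+(b*(y+9)))+((0+(2*5))+2))) -> ((((8+5)*(7*a))+(b*(y+9)))+((0+(2*5))+2)); overall: (1*((((8+5)*(7*a))+(b*(y+9)))+((0+(2*5))+2))) -> ((((8+5)*(7*a))+(b*(y+9)))+((0+(2*5))+2))
Step 2: at LLL: (8+5) -> 13; overall: ((((8+5)*(7*a))+(b*(y+9)))+((0+(2*5))+2)) -> (((13*(7*a))+(b*(y+9)))+((0+(2*5))+2))
Step 3: at RL: (0+(2*5)) -> (2*5); overall: (((13*(7*a))+(b*(y+9)))+((0+(2*5))+2)) -> (((13*(7*a))+(b*(y+9)))+((2*5)+2))
Step 4: at RL: (2*5) -> 10; overall: (((13*(7*a))+(b*(y+9)))+((2*5)+2)) -> (((13*(7*a))+(b*(y+9)))+(10+2))
Step 5: at R: (10+2) -> 12; overall: (((13*(7*a))+(b*(y+9)))+(10+2)) -> (((13*(7*a))+(b*(y+9)))+12)
Fixed point: (((13*(7*a))+(b*(y+9)))+12)

Answer: (((13*(7*a))+(b*(y+9)))+12)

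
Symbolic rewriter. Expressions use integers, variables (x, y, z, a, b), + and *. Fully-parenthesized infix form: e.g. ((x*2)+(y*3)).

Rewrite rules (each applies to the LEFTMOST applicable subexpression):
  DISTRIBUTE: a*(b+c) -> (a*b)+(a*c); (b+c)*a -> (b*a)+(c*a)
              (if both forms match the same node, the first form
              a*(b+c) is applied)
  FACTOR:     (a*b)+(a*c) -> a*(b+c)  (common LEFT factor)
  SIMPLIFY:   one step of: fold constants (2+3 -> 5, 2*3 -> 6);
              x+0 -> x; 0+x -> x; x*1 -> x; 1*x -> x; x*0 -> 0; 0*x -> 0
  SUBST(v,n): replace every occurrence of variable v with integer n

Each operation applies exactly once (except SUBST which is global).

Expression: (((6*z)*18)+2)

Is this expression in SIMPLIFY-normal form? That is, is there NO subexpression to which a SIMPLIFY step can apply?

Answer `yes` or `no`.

Answer: yes

Derivation:
Expression: (((6*z)*18)+2)
Scanning for simplifiable subexpressions (pre-order)...
  at root: (((6*z)*18)+2) (not simplifiable)
  at L: ((6*z)*18) (not simplifiable)
  at LL: (6*z) (not simplifiable)
Result: no simplifiable subexpression found -> normal form.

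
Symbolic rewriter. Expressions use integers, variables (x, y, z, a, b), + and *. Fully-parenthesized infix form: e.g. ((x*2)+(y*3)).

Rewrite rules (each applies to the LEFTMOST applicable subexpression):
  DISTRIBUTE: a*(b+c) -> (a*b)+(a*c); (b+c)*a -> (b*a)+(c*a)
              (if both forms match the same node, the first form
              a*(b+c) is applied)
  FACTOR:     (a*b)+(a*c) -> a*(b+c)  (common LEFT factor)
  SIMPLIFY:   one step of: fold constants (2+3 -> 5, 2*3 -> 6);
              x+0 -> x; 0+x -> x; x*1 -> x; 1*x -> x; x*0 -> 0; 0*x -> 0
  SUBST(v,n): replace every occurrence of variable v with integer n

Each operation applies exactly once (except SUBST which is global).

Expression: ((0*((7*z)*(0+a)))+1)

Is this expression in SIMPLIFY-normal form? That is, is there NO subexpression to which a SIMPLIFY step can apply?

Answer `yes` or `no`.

Expression: ((0*((7*z)*(0+a)))+1)
Scanning for simplifiable subexpressions (pre-order)...
  at root: ((0*((7*z)*(0+a)))+1) (not simplifiable)
  at L: (0*((7*z)*(0+a))) (SIMPLIFIABLE)
  at LR: ((7*z)*(0+a)) (not simplifiable)
  at LRL: (7*z) (not simplifiable)
  at LRR: (0+a) (SIMPLIFIABLE)
Found simplifiable subexpr at path L: (0*((7*z)*(0+a)))
One SIMPLIFY step would give: (0+1)
-> NOT in normal form.

Answer: no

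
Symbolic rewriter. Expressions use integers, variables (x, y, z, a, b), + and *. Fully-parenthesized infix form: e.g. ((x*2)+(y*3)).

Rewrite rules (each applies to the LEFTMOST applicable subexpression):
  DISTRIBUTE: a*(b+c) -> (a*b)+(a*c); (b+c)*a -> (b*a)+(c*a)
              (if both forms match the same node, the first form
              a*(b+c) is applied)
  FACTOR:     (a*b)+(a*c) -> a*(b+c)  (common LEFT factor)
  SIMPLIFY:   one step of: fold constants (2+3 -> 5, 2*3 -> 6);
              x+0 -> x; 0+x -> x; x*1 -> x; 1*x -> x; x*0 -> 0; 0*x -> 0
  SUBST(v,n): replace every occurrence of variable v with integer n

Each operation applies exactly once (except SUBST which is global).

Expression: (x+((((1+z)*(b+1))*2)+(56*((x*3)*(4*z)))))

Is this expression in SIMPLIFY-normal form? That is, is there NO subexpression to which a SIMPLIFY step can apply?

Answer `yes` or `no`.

Expression: (x+((((1+z)*(b+1))*2)+(56*((x*3)*(4*z)))))
Scanning for simplifiable subexpressions (pre-order)...
  at root: (x+((((1+z)*(b+1))*2)+(56*((x*3)*(4*z))))) (not simplifiable)
  at R: ((((1+z)*(b+1))*2)+(56*((x*3)*(4*z)))) (not simplifiable)
  at RL: (((1+z)*(b+1))*2) (not simplifiable)
  at RLL: ((1+z)*(b+1)) (not simplifiable)
  at RLLL: (1+z) (not simplifiable)
  at RLLR: (b+1) (not simplifiable)
  at RR: (56*((x*3)*(4*z))) (not simplifiable)
  at RRR: ((x*3)*(4*z)) (not simplifiable)
  at RRRL: (x*3) (not simplifiable)
  at RRRR: (4*z) (not simplifiable)
Result: no simplifiable subexpression found -> normal form.

Answer: yes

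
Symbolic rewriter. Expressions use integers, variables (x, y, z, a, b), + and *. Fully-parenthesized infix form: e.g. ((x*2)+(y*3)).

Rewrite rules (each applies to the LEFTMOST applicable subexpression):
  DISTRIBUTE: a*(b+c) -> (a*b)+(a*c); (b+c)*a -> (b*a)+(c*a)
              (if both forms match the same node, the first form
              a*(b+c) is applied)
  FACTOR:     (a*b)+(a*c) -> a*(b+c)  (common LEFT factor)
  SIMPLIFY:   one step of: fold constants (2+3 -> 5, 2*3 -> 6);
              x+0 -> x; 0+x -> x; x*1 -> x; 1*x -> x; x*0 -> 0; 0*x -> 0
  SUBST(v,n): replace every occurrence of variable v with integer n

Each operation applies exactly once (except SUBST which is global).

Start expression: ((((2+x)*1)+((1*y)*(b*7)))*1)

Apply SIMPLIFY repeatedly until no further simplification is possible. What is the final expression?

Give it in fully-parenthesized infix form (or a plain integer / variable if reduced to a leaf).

Start: ((((2+x)*1)+((1*y)*(b*7)))*1)
Step 1: at root: ((((2+x)*1)+((1*y)*(b*7)))*1) -> (((2+x)*1)+((1*y)*(b*7))); overall: ((((2+x)*1)+((1*y)*(b*7)))*1) -> (((2+x)*1)+((1*y)*(b*7)))
Step 2: at L: ((2+x)*1) -> (2+x); overall: (((2+x)*1)+((1*y)*(b*7))) -> ((2+x)+((1*y)*(b*7)))
Step 3: at RL: (1*y) -> y; overall: ((2+x)+((1*y)*(b*7))) -> ((2+x)+(y*(b*7)))
Fixed point: ((2+x)+(y*(b*7)))

Answer: ((2+x)+(y*(b*7)))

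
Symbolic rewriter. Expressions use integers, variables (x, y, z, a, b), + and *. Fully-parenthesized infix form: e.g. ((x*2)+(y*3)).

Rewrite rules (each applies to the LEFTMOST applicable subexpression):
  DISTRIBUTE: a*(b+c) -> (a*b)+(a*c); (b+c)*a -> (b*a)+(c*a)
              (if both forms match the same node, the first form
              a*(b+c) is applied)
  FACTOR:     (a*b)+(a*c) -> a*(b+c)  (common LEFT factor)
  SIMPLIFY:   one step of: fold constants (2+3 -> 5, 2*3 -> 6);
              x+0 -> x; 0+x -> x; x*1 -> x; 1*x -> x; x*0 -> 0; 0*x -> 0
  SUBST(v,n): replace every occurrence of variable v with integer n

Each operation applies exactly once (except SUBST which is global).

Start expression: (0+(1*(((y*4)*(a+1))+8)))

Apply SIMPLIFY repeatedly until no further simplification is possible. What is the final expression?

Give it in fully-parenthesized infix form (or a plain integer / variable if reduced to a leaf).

Start: (0+(1*(((y*4)*(a+1))+8)))
Step 1: at root: (0+(1*(((y*4)*(a+1))+8))) -> (1*(((y*4)*(a+1))+8)); overall: (0+(1*(((y*4)*(a+1))+8))) -> (1*(((y*4)*(a+1))+8))
Step 2: at root: (1*(((y*4)*(a+1))+8)) -> (((y*4)*(a+1))+8); overall: (1*(((y*4)*(a+1))+8)) -> (((y*4)*(a+1))+8)
Fixed point: (((y*4)*(a+1))+8)

Answer: (((y*4)*(a+1))+8)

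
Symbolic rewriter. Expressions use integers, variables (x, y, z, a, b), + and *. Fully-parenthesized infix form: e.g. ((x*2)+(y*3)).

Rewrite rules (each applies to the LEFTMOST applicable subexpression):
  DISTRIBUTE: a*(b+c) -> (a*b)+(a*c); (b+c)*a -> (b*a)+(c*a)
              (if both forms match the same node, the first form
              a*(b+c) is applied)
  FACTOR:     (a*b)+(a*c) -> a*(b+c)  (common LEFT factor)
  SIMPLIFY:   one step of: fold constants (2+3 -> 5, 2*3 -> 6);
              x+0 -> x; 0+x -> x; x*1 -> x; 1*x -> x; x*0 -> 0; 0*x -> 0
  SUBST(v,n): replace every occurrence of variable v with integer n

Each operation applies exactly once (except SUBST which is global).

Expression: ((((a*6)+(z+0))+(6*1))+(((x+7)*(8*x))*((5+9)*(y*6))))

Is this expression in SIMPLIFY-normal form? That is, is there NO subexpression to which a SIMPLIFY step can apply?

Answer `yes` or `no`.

Expression: ((((a*6)+(z+0))+(6*1))+(((x+7)*(8*x))*((5+9)*(y*6))))
Scanning for simplifiable subexpressions (pre-order)...
  at root: ((((a*6)+(z+0))+(6*1))+(((x+7)*(8*x))*((5+9)*(y*6)))) (not simplifiable)
  at L: (((a*6)+(z+0))+(6*1)) (not simplifiable)
  at LL: ((a*6)+(z+0)) (not simplifiable)
  at LLL: (a*6) (not simplifiable)
  at LLR: (z+0) (SIMPLIFIABLE)
  at LR: (6*1) (SIMPLIFIABLE)
  at R: (((x+7)*(8*x))*((5+9)*(y*6))) (not simplifiable)
  at RL: ((x+7)*(8*x)) (not simplifiable)
  at RLL: (x+7) (not simplifiable)
  at RLR: (8*x) (not simplifiable)
  at RR: ((5+9)*(y*6)) (not simplifiable)
  at RRL: (5+9) (SIMPLIFIABLE)
  at RRR: (y*6) (not simplifiable)
Found simplifiable subexpr at path LLR: (z+0)
One SIMPLIFY step would give: ((((a*6)+z)+(6*1))+(((x+7)*(8*x))*((5+9)*(y*6))))
-> NOT in normal form.

Answer: no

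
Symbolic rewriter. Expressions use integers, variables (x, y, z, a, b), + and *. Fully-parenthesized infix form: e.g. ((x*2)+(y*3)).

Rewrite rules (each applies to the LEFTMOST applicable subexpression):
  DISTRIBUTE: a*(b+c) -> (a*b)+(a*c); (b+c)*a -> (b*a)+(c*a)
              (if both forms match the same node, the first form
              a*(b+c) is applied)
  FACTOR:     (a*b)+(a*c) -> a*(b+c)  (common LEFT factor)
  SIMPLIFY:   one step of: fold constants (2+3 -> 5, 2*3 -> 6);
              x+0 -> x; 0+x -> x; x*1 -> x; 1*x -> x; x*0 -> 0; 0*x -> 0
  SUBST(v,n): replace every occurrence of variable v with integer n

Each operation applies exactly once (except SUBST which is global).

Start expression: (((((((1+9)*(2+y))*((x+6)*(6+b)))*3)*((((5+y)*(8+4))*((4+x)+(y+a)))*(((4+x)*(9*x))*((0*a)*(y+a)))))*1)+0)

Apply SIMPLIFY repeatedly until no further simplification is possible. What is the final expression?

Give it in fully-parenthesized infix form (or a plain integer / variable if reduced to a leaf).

Start: (((((((1+9)*(2+y))*((x+6)*(6+b)))*3)*((((5+y)*(8+4))*((4+x)+(y+a)))*(((4+x)*(9*x))*((0*a)*(y+a)))))*1)+0)
Step 1: at root: (((((((1+9)*(2+y))*((x+6)*(6+b)))*3)*((((5+y)*(8+4))*((4+x)+(y+a)))*(((4+x)*(9*x))*((0*a)*(y+a)))))*1)+0) -> ((((((1+9)*(2+y))*((x+6)*(6+b)))*3)*((((5+y)*(8+4))*((4+x)+(y+a)))*(((4+x)*(9*x))*((0*a)*(y+a)))))*1); overall: (((((((1+9)*(2+y))*((x+6)*(6+b)))*3)*((((5+y)*(8+4))*((4+x)+(y+a)))*(((4+x)*(9*x))*((0*a)*(y+a)))))*1)+0) -> ((((((1+9)*(2+y))*((x+6)*(6+b)))*3)*((((5+y)*(8+4))*((4+x)+(y+a)))*(((4+x)*(9*x))*((0*a)*(y+a)))))*1)
Step 2: at root: ((((((1+9)*(2+y))*((x+6)*(6+b)))*3)*((((5+y)*(8+4))*((4+x)+(y+a)))*(((4+x)*(9*x))*((0*a)*(y+a)))))*1) -> (((((1+9)*(2+y))*((x+6)*(6+b)))*3)*((((5+y)*(8+4))*((4+x)+(y+a)))*(((4+x)*(9*x))*((0*a)*(y+a))))); overall: ((((((1+9)*(2+y))*((x+6)*(6+b)))*3)*((((5+y)*(8+4))*((4+x)+(y+a)))*(((4+x)*(9*x))*((0*a)*(y+a)))))*1) -> (((((1+9)*(2+y))*((x+6)*(6+b)))*3)*((((5+y)*(8+4))*((4+x)+(y+a)))*(((4+x)*(9*x))*((0*a)*(y+a)))))
Step 3: at LLLL: (1+9) -> 10; overall: (((((1+9)*(2+y))*((x+6)*(6+b)))*3)*((((5+y)*(8+4))*((4+x)+(y+a)))*(((4+x)*(9*x))*((0*a)*(y+a))))) -> ((((10*(2+y))*((x+6)*(6+b)))*3)*((((5+y)*(8+4))*((4+x)+(y+a)))*(((4+x)*(9*x))*((0*a)*(y+a)))))
Step 4: at RLLR: (8+4) -> 12; overall: ((((10*(2+y))*((x+6)*(6+b)))*3)*((((5+y)*(8+4))*((4+x)+(y+a)))*(((4+x)*(9*x))*((0*a)*(y+a))))) -> ((((10*(2+y))*((x+6)*(6+b)))*3)*((((5+y)*12)*((4+x)+(y+a)))*(((4+x)*(9*x))*((0*a)*(y+a)))))
Step 5: at RRRL: (0*a) -> 0; overall: ((((10*(2+y))*((x+6)*(6+b)))*3)*((((5+y)*12)*((4+x)+(y+a)))*(((4+x)*(9*x))*((0*a)*(y+a))))) -> ((((10*(2+y))*((x+6)*(6+b)))*3)*((((5+y)*12)*((4+x)+(y+a)))*(((4+x)*(9*x))*(0*(y+a)))))
Step 6: at RRR: (0*(y+a)) -> 0; overall: ((((10*(2+y))*((x+6)*(6+b)))*3)*((((5+y)*12)*((4+x)+(y+a)))*(((4+x)*(9*x))*(0*(y+a))))) -> ((((10*(2+y))*((x+6)*(6+b)))*3)*((((5+y)*12)*((4+x)+(y+a)))*(((4+x)*(9*x))*0)))
Step 7: at RR: (((4+x)*(9*x))*0) -> 0; overall: ((((10*(2+y))*((x+6)*(6+b)))*3)*((((5+y)*12)*((4+x)+(y+a)))*(((4+x)*(9*x))*0))) -> ((((10*(2+y))*((x+6)*(6+b)))*3)*((((5+y)*12)*((4+x)+(y+a)))*0))
Step 8: at R: ((((5+y)*12)*((4+x)+(y+a)))*0) -> 0; overall: ((((10*(2+y))*((x+6)*(6+b)))*3)*((((5+y)*12)*((4+x)+(y+a)))*0)) -> ((((10*(2+y))*((x+6)*(6+b)))*3)*0)
Step 9: at root: ((((10*(2+y))*((x+6)*(6+b)))*3)*0) -> 0; overall: ((((10*(2+y))*((x+6)*(6+b)))*3)*0) -> 0
Fixed point: 0

Answer: 0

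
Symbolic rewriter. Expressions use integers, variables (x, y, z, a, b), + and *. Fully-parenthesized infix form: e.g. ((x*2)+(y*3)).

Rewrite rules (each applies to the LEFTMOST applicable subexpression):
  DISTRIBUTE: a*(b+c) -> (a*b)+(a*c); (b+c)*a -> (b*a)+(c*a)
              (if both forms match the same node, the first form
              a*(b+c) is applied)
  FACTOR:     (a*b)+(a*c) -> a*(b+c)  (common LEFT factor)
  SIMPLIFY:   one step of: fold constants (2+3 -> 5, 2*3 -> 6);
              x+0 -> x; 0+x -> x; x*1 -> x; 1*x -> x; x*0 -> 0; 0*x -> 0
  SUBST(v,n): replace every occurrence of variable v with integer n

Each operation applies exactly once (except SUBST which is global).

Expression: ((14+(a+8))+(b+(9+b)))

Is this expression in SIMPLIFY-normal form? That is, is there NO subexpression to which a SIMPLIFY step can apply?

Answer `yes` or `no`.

Answer: yes

Derivation:
Expression: ((14+(a+8))+(b+(9+b)))
Scanning for simplifiable subexpressions (pre-order)...
  at root: ((14+(a+8))+(b+(9+b))) (not simplifiable)
  at L: (14+(a+8)) (not simplifiable)
  at LR: (a+8) (not simplifiable)
  at R: (b+(9+b)) (not simplifiable)
  at RR: (9+b) (not simplifiable)
Result: no simplifiable subexpression found -> normal form.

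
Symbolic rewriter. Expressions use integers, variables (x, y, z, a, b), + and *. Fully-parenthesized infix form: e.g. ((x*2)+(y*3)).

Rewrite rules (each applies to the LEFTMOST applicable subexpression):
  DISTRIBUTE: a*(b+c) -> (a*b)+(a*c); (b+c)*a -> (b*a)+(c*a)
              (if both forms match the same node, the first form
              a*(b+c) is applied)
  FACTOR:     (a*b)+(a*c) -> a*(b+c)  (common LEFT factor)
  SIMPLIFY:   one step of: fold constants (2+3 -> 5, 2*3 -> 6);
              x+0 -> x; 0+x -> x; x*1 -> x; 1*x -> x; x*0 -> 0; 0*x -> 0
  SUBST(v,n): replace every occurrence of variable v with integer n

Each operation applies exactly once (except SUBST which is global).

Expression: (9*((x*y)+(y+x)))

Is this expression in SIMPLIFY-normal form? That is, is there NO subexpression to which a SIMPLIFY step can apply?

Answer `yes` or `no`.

Expression: (9*((x*y)+(y+x)))
Scanning for simplifiable subexpressions (pre-order)...
  at root: (9*((x*y)+(y+x))) (not simplifiable)
  at R: ((x*y)+(y+x)) (not simplifiable)
  at RL: (x*y) (not simplifiable)
  at RR: (y+x) (not simplifiable)
Result: no simplifiable subexpression found -> normal form.

Answer: yes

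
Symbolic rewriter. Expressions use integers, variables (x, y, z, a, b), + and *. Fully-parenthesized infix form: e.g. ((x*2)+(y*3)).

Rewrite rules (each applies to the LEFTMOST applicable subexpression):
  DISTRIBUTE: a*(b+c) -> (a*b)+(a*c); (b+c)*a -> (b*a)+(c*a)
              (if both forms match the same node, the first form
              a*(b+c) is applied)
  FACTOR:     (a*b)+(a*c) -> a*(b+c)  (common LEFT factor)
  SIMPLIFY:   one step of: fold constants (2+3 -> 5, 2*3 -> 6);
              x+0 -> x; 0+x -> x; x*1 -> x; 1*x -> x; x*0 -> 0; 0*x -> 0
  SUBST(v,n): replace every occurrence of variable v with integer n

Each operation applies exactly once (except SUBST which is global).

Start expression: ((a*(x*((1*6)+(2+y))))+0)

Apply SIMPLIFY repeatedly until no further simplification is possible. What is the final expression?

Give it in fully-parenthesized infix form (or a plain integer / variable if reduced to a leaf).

Start: ((a*(x*((1*6)+(2+y))))+0)
Step 1: at root: ((a*(x*((1*6)+(2+y))))+0) -> (a*(x*((1*6)+(2+y)))); overall: ((a*(x*((1*6)+(2+y))))+0) -> (a*(x*((1*6)+(2+y))))
Step 2: at RRL: (1*6) -> 6; overall: (a*(x*((1*6)+(2+y)))) -> (a*(x*(6+(2+y))))
Fixed point: (a*(x*(6+(2+y))))

Answer: (a*(x*(6+(2+y))))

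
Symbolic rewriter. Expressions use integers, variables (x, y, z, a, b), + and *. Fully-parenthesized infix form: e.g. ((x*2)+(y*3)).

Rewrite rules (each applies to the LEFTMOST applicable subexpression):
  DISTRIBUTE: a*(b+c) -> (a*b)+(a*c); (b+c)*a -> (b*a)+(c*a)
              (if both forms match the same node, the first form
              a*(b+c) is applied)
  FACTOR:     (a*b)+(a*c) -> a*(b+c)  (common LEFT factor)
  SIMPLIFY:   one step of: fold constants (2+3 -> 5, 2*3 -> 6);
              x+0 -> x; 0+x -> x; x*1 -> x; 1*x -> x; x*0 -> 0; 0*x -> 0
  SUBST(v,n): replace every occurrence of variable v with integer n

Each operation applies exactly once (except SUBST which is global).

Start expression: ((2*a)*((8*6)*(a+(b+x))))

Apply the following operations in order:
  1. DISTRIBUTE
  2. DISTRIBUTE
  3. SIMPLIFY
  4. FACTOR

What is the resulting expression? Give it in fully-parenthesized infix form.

Start: ((2*a)*((8*6)*(a+(b+x))))
Apply DISTRIBUTE at R (target: ((8*6)*(a+(b+x)))): ((2*a)*((8*6)*(a+(b+x)))) -> ((2*a)*(((8*6)*a)+((8*6)*(b+x))))
Apply DISTRIBUTE at root (target: ((2*a)*(((8*6)*a)+((8*6)*(b+x))))): ((2*a)*(((8*6)*a)+((8*6)*(b+x)))) -> (((2*a)*((8*6)*a))+((2*a)*((8*6)*(b+x))))
Apply SIMPLIFY at LRL (target: (8*6)): (((2*a)*((8*6)*a))+((2*a)*((8*6)*(b+x)))) -> (((2*a)*(48*a))+((2*a)*((8*6)*(b+x))))
Apply FACTOR at root (target: (((2*a)*(48*a))+((2*a)*((8*6)*(b+x))))): (((2*a)*(48*a))+((2*a)*((8*6)*(b+x)))) -> ((2*a)*((48*a)+((8*6)*(b+x))))

Answer: ((2*a)*((48*a)+((8*6)*(b+x))))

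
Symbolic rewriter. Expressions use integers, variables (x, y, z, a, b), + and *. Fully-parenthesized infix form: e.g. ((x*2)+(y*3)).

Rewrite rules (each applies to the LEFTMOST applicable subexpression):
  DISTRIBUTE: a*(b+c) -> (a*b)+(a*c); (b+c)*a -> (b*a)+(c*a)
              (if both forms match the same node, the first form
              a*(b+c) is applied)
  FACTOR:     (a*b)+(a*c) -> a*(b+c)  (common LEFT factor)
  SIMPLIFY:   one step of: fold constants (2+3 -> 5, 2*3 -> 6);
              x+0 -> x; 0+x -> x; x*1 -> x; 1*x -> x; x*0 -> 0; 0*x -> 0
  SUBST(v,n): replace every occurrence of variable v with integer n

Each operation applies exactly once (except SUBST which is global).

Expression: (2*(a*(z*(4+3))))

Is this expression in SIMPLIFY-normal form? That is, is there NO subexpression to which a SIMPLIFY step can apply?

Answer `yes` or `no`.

Expression: (2*(a*(z*(4+3))))
Scanning for simplifiable subexpressions (pre-order)...
  at root: (2*(a*(z*(4+3)))) (not simplifiable)
  at R: (a*(z*(4+3))) (not simplifiable)
  at RR: (z*(4+3)) (not simplifiable)
  at RRR: (4+3) (SIMPLIFIABLE)
Found simplifiable subexpr at path RRR: (4+3)
One SIMPLIFY step would give: (2*(a*(z*7)))
-> NOT in normal form.

Answer: no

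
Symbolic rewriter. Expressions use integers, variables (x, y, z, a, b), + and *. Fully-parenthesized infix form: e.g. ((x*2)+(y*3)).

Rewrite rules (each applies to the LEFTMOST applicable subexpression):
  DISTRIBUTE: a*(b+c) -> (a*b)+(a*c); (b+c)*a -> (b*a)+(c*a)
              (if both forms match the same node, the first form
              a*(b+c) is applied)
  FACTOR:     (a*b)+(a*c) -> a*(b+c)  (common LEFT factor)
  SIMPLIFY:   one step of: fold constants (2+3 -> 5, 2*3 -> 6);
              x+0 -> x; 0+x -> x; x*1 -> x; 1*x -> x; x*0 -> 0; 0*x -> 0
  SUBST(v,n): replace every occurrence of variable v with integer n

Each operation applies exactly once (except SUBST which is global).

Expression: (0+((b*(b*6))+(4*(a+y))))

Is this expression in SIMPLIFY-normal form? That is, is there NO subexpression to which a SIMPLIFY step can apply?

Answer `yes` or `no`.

Expression: (0+((b*(b*6))+(4*(a+y))))
Scanning for simplifiable subexpressions (pre-order)...
  at root: (0+((b*(b*6))+(4*(a+y)))) (SIMPLIFIABLE)
  at R: ((b*(b*6))+(4*(a+y))) (not simplifiable)
  at RL: (b*(b*6)) (not simplifiable)
  at RLR: (b*6) (not simplifiable)
  at RR: (4*(a+y)) (not simplifiable)
  at RRR: (a+y) (not simplifiable)
Found simplifiable subexpr at path root: (0+((b*(b*6))+(4*(a+y))))
One SIMPLIFY step would give: ((b*(b*6))+(4*(a+y)))
-> NOT in normal form.

Answer: no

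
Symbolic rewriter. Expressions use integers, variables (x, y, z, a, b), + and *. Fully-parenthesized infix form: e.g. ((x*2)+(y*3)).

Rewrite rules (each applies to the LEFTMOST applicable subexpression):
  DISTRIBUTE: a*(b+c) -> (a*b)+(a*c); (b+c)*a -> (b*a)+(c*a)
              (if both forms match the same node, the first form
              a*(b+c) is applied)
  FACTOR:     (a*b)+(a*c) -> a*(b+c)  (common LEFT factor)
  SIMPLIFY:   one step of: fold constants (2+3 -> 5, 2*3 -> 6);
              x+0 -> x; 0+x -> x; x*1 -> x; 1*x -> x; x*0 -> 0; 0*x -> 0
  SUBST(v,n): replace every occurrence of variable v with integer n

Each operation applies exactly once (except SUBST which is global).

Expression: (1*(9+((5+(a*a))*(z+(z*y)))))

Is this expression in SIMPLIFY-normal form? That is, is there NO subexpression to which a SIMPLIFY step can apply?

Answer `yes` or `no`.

Expression: (1*(9+((5+(a*a))*(z+(z*y)))))
Scanning for simplifiable subexpressions (pre-order)...
  at root: (1*(9+((5+(a*a))*(z+(z*y))))) (SIMPLIFIABLE)
  at R: (9+((5+(a*a))*(z+(z*y)))) (not simplifiable)
  at RR: ((5+(a*a))*(z+(z*y))) (not simplifiable)
  at RRL: (5+(a*a)) (not simplifiable)
  at RRLR: (a*a) (not simplifiable)
  at RRR: (z+(z*y)) (not simplifiable)
  at RRRR: (z*y) (not simplifiable)
Found simplifiable subexpr at path root: (1*(9+((5+(a*a))*(z+(z*y)))))
One SIMPLIFY step would give: (9+((5+(a*a))*(z+(z*y))))
-> NOT in normal form.

Answer: no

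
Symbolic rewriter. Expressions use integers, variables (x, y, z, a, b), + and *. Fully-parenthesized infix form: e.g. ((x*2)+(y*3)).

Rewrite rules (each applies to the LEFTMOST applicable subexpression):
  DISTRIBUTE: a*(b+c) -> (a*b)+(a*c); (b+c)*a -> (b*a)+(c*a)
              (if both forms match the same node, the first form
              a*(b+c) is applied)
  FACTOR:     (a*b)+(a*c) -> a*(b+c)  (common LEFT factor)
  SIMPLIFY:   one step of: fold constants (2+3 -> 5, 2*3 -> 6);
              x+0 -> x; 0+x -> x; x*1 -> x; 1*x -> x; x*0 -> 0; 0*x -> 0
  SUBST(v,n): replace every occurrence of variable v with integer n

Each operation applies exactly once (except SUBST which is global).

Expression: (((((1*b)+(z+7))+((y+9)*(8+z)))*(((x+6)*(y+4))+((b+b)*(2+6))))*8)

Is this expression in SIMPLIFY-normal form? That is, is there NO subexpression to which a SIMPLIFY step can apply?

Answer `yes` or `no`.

Expression: (((((1*b)+(z+7))+((y+9)*(8+z)))*(((x+6)*(y+4))+((b+b)*(2+6))))*8)
Scanning for simplifiable subexpressions (pre-order)...
  at root: (((((1*b)+(z+7))+((y+9)*(8+z)))*(((x+6)*(y+4))+((b+b)*(2+6))))*8) (not simplifiable)
  at L: ((((1*b)+(z+7))+((y+9)*(8+z)))*(((x+6)*(y+4))+((b+b)*(2+6)))) (not simplifiable)
  at LL: (((1*b)+(z+7))+((y+9)*(8+z))) (not simplifiable)
  at LLL: ((1*b)+(z+7)) (not simplifiable)
  at LLLL: (1*b) (SIMPLIFIABLE)
  at LLLR: (z+7) (not simplifiable)
  at LLR: ((y+9)*(8+z)) (not simplifiable)
  at LLRL: (y+9) (not simplifiable)
  at LLRR: (8+z) (not simplifiable)
  at LR: (((x+6)*(y+4))+((b+b)*(2+6))) (not simplifiable)
  at LRL: ((x+6)*(y+4)) (not simplifiable)
  at LRLL: (x+6) (not simplifiable)
  at LRLR: (y+4) (not simplifiable)
  at LRR: ((b+b)*(2+6)) (not simplifiable)
  at LRRL: (b+b) (not simplifiable)
  at LRRR: (2+6) (SIMPLIFIABLE)
Found simplifiable subexpr at path LLLL: (1*b)
One SIMPLIFY step would give: ((((b+(z+7))+((y+9)*(8+z)))*(((x+6)*(y+4))+((b+b)*(2+6))))*8)
-> NOT in normal form.

Answer: no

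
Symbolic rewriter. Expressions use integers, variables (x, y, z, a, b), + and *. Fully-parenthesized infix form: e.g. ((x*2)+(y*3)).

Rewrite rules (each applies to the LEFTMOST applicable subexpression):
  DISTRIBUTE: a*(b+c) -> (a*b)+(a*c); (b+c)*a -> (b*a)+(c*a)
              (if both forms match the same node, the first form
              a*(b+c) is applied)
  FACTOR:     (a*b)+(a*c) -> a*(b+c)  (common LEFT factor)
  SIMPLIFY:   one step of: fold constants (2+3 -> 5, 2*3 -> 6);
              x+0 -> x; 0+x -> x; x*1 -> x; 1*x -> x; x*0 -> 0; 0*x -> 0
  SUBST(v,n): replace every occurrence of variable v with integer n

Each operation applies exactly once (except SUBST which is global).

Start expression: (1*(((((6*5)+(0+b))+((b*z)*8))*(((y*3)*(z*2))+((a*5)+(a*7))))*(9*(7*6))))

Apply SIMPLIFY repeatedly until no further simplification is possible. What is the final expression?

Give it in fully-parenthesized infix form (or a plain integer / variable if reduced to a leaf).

Answer: ((((30+b)+((b*z)*8))*(((y*3)*(z*2))+((a*5)+(a*7))))*378)

Derivation:
Start: (1*(((((6*5)+(0+b))+((b*z)*8))*(((y*3)*(z*2))+((a*5)+(a*7))))*(9*(7*6))))
Step 1: at root: (1*(((((6*5)+(0+b))+((b*z)*8))*(((y*3)*(z*2))+((a*5)+(a*7))))*(9*(7*6)))) -> (((((6*5)+(0+b))+((b*z)*8))*(((y*3)*(z*2))+((a*5)+(a*7))))*(9*(7*6))); overall: (1*(((((6*5)+(0+b))+((b*z)*8))*(((y*3)*(z*2))+((a*5)+(a*7))))*(9*(7*6)))) -> (((((6*5)+(0+b))+((b*z)*8))*(((y*3)*(z*2))+((a*5)+(a*7))))*(9*(7*6)))
Step 2: at LLLL: (6*5) -> 30; overall: (((((6*5)+(0+b))+((b*z)*8))*(((y*3)*(z*2))+((a*5)+(a*7))))*(9*(7*6))) -> ((((30+(0+b))+((b*z)*8))*(((y*3)*(z*2))+((a*5)+(a*7))))*(9*(7*6)))
Step 3: at LLLR: (0+b) -> b; overall: ((((30+(0+b))+((b*z)*8))*(((y*3)*(z*2))+((a*5)+(a*7))))*(9*(7*6))) -> ((((30+b)+((b*z)*8))*(((y*3)*(z*2))+((a*5)+(a*7))))*(9*(7*6)))
Step 4: at RR: (7*6) -> 42; overall: ((((30+b)+((b*z)*8))*(((y*3)*(z*2))+((a*5)+(a*7))))*(9*(7*6))) -> ((((30+b)+((b*z)*8))*(((y*3)*(z*2))+((a*5)+(a*7))))*(9*42))
Step 5: at R: (9*42) -> 378; overall: ((((30+b)+((b*z)*8))*(((y*3)*(z*2))+((a*5)+(a*7))))*(9*42)) -> ((((30+b)+((b*z)*8))*(((y*3)*(z*2))+((a*5)+(a*7))))*378)
Fixed point: ((((30+b)+((b*z)*8))*(((y*3)*(z*2))+((a*5)+(a*7))))*378)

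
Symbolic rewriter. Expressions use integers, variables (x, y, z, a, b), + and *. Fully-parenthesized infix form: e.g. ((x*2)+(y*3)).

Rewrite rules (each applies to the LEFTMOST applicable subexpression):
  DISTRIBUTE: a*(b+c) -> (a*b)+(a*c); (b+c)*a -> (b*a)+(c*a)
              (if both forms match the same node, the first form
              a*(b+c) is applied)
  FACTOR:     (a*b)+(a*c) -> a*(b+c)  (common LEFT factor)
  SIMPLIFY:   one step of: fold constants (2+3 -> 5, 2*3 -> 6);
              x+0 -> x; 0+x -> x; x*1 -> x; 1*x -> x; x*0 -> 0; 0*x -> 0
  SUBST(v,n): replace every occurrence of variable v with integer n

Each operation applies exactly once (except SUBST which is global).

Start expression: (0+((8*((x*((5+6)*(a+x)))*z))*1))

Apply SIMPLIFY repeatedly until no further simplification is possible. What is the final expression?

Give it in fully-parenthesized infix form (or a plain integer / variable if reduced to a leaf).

Answer: (8*((x*(11*(a+x)))*z))

Derivation:
Start: (0+((8*((x*((5+6)*(a+x)))*z))*1))
Step 1: at root: (0+((8*((x*((5+6)*(a+x)))*z))*1)) -> ((8*((x*((5+6)*(a+x)))*z))*1); overall: (0+((8*((x*((5+6)*(a+x)))*z))*1)) -> ((8*((x*((5+6)*(a+x)))*z))*1)
Step 2: at root: ((8*((x*((5+6)*(a+x)))*z))*1) -> (8*((x*((5+6)*(a+x)))*z)); overall: ((8*((x*((5+6)*(a+x)))*z))*1) -> (8*((x*((5+6)*(a+x)))*z))
Step 3: at RLRL: (5+6) -> 11; overall: (8*((x*((5+6)*(a+x)))*z)) -> (8*((x*(11*(a+x)))*z))
Fixed point: (8*((x*(11*(a+x)))*z))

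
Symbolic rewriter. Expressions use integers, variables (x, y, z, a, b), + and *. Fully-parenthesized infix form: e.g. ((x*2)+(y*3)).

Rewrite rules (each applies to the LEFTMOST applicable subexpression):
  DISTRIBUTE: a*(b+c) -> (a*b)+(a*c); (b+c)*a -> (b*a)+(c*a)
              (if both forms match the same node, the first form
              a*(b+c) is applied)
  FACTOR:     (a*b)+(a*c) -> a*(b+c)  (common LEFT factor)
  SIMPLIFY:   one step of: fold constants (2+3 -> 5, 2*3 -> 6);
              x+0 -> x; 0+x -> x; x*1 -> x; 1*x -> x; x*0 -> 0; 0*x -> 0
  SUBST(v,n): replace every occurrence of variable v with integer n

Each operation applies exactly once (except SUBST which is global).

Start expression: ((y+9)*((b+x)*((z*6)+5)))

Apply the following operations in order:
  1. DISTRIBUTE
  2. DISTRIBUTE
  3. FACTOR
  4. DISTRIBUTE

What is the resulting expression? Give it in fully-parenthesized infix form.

Answer: ((y*(((b+x)*(z*6))+((b+x)*5)))+(9*((b+x)*((z*6)+5))))

Derivation:
Start: ((y+9)*((b+x)*((z*6)+5)))
Apply DISTRIBUTE at root (target: ((y+9)*((b+x)*((z*6)+5)))): ((y+9)*((b+x)*((z*6)+5))) -> ((y*((b+x)*((z*6)+5)))+(9*((b+x)*((z*6)+5))))
Apply DISTRIBUTE at LR (target: ((b+x)*((z*6)+5))): ((y*((b+x)*((z*6)+5)))+(9*((b+x)*((z*6)+5)))) -> ((y*(((b+x)*(z*6))+((b+x)*5)))+(9*((b+x)*((z*6)+5))))
Apply FACTOR at LR (target: (((b+x)*(z*6))+((b+x)*5))): ((y*(((b+x)*(z*6))+((b+x)*5)))+(9*((b+x)*((z*6)+5)))) -> ((y*((b+x)*((z*6)+5)))+(9*((b+x)*((z*6)+5))))
Apply DISTRIBUTE at LR (target: ((b+x)*((z*6)+5))): ((y*((b+x)*((z*6)+5)))+(9*((b+x)*((z*6)+5)))) -> ((y*(((b+x)*(z*6))+((b+x)*5)))+(9*((b+x)*((z*6)+5))))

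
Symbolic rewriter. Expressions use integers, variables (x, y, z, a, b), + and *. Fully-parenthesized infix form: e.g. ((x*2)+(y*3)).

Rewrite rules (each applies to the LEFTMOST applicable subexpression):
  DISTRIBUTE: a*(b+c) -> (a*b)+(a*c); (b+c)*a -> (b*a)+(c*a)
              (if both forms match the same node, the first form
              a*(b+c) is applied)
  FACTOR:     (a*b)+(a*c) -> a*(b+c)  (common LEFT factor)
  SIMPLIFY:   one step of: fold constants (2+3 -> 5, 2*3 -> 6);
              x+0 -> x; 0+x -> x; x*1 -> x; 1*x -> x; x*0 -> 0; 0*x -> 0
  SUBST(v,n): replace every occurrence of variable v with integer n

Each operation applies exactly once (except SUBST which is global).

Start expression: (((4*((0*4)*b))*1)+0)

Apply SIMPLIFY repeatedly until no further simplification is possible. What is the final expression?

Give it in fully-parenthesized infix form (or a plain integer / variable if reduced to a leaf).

Start: (((4*((0*4)*b))*1)+0)
Step 1: at root: (((4*((0*4)*b))*1)+0) -> ((4*((0*4)*b))*1); overall: (((4*((0*4)*b))*1)+0) -> ((4*((0*4)*b))*1)
Step 2: at root: ((4*((0*4)*b))*1) -> (4*((0*4)*b)); overall: ((4*((0*4)*b))*1) -> (4*((0*4)*b))
Step 3: at RL: (0*4) -> 0; overall: (4*((0*4)*b)) -> (4*(0*b))
Step 4: at R: (0*b) -> 0; overall: (4*(0*b)) -> (4*0)
Step 5: at root: (4*0) -> 0; overall: (4*0) -> 0
Fixed point: 0

Answer: 0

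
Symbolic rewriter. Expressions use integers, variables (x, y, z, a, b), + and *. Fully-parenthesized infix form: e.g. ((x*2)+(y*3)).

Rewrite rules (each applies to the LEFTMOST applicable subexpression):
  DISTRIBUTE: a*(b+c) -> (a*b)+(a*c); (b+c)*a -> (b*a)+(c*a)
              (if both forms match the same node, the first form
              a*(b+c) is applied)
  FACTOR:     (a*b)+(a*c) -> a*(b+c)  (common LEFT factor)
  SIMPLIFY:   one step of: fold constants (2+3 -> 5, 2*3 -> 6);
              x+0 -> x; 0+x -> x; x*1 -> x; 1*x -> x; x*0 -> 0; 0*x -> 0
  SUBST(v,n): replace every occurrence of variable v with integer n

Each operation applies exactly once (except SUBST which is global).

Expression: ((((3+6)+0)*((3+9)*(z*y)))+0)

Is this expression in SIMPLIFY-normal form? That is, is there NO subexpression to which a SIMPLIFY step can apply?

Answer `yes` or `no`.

Answer: no

Derivation:
Expression: ((((3+6)+0)*((3+9)*(z*y)))+0)
Scanning for simplifiable subexpressions (pre-order)...
  at root: ((((3+6)+0)*((3+9)*(z*y)))+0) (SIMPLIFIABLE)
  at L: (((3+6)+0)*((3+9)*(z*y))) (not simplifiable)
  at LL: ((3+6)+0) (SIMPLIFIABLE)
  at LLL: (3+6) (SIMPLIFIABLE)
  at LR: ((3+9)*(z*y)) (not simplifiable)
  at LRL: (3+9) (SIMPLIFIABLE)
  at LRR: (z*y) (not simplifiable)
Found simplifiable subexpr at path root: ((((3+6)+0)*((3+9)*(z*y)))+0)
One SIMPLIFY step would give: (((3+6)+0)*((3+9)*(z*y)))
-> NOT in normal form.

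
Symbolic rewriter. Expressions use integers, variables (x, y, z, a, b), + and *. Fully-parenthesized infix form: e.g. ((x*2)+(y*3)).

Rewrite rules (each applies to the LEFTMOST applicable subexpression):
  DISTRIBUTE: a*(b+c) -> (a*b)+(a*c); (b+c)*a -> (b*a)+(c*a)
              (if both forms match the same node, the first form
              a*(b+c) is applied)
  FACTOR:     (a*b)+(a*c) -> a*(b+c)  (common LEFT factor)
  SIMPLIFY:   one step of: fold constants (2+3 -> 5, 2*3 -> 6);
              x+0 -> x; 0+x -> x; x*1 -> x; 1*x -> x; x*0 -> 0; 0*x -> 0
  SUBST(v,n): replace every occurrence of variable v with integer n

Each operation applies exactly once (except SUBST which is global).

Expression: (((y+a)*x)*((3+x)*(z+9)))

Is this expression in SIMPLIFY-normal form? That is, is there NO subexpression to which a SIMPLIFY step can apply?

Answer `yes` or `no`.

Expression: (((y+a)*x)*((3+x)*(z+9)))
Scanning for simplifiable subexpressions (pre-order)...
  at root: (((y+a)*x)*((3+x)*(z+9))) (not simplifiable)
  at L: ((y+a)*x) (not simplifiable)
  at LL: (y+a) (not simplifiable)
  at R: ((3+x)*(z+9)) (not simplifiable)
  at RL: (3+x) (not simplifiable)
  at RR: (z+9) (not simplifiable)
Result: no simplifiable subexpression found -> normal form.

Answer: yes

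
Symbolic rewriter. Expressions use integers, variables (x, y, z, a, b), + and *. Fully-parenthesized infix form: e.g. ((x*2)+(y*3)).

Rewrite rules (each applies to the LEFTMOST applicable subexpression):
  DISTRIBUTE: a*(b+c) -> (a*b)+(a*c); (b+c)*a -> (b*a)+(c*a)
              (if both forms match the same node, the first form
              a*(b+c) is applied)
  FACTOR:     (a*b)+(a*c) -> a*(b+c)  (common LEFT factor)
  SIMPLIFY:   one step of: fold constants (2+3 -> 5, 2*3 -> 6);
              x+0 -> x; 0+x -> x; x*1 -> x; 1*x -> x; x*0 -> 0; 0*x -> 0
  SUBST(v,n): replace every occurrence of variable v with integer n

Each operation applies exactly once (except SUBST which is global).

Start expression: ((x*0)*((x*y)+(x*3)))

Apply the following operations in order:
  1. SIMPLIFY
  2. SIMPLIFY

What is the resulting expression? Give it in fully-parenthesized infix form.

Answer: 0

Derivation:
Start: ((x*0)*((x*y)+(x*3)))
Apply SIMPLIFY at L (target: (x*0)): ((x*0)*((x*y)+(x*3))) -> (0*((x*y)+(x*3)))
Apply SIMPLIFY at root (target: (0*((x*y)+(x*3)))): (0*((x*y)+(x*3))) -> 0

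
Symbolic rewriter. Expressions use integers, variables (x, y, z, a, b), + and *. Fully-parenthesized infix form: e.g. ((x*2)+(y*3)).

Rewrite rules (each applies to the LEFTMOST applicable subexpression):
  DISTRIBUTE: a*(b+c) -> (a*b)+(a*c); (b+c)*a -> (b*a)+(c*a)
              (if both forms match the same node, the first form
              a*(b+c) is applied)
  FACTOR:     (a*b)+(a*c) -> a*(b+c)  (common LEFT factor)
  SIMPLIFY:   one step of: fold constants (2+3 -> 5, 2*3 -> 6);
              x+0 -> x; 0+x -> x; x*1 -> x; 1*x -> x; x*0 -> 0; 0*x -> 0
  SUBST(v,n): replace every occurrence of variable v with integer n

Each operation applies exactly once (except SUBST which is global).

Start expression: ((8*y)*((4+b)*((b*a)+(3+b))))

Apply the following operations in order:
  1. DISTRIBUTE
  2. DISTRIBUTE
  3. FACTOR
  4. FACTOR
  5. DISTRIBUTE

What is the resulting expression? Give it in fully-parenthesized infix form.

Start: ((8*y)*((4+b)*((b*a)+(3+b))))
Apply DISTRIBUTE at R (target: ((4+b)*((b*a)+(3+b)))): ((8*y)*((4+b)*((b*a)+(3+b)))) -> ((8*y)*(((4+b)*(b*a))+((4+b)*(3+b))))
Apply DISTRIBUTE at root (target: ((8*y)*(((4+b)*(b*a))+((4+b)*(3+b))))): ((8*y)*(((4+b)*(b*a))+((4+b)*(3+b)))) -> (((8*y)*((4+b)*(b*a)))+((8*y)*((4+b)*(3+b))))
Apply FACTOR at root (target: (((8*y)*((4+b)*(b*a)))+((8*y)*((4+b)*(3+b))))): (((8*y)*((4+b)*(b*a)))+((8*y)*((4+b)*(3+b)))) -> ((8*y)*(((4+b)*(b*a))+((4+b)*(3+b))))
Apply FACTOR at R (target: (((4+b)*(b*a))+((4+b)*(3+b)))): ((8*y)*(((4+b)*(b*a))+((4+b)*(3+b)))) -> ((8*y)*((4+b)*((b*a)+(3+b))))
Apply DISTRIBUTE at R (target: ((4+b)*((b*a)+(3+b)))): ((8*y)*((4+b)*((b*a)+(3+b)))) -> ((8*y)*(((4+b)*(b*a))+((4+b)*(3+b))))

Answer: ((8*y)*(((4+b)*(b*a))+((4+b)*(3+b))))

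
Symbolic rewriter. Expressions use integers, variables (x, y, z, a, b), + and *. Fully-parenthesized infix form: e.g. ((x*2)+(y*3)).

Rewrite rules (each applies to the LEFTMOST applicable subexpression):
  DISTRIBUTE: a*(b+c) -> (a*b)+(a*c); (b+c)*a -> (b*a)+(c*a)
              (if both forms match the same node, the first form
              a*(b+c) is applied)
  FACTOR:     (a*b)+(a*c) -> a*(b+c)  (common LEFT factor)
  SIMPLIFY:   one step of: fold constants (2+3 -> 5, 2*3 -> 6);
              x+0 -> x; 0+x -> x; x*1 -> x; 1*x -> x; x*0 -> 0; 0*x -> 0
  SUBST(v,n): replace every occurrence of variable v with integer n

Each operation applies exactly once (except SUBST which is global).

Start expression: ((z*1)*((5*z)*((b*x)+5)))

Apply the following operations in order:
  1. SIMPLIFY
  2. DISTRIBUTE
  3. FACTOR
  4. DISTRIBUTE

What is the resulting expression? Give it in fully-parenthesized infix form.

Answer: (z*(((5*z)*(b*x))+((5*z)*5)))

Derivation:
Start: ((z*1)*((5*z)*((b*x)+5)))
Apply SIMPLIFY at L (target: (z*1)): ((z*1)*((5*z)*((b*x)+5))) -> (z*((5*z)*((b*x)+5)))
Apply DISTRIBUTE at R (target: ((5*z)*((b*x)+5))): (z*((5*z)*((b*x)+5))) -> (z*(((5*z)*(b*x))+((5*z)*5)))
Apply FACTOR at R (target: (((5*z)*(b*x))+((5*z)*5))): (z*(((5*z)*(b*x))+((5*z)*5))) -> (z*((5*z)*((b*x)+5)))
Apply DISTRIBUTE at R (target: ((5*z)*((b*x)+5))): (z*((5*z)*((b*x)+5))) -> (z*(((5*z)*(b*x))+((5*z)*5)))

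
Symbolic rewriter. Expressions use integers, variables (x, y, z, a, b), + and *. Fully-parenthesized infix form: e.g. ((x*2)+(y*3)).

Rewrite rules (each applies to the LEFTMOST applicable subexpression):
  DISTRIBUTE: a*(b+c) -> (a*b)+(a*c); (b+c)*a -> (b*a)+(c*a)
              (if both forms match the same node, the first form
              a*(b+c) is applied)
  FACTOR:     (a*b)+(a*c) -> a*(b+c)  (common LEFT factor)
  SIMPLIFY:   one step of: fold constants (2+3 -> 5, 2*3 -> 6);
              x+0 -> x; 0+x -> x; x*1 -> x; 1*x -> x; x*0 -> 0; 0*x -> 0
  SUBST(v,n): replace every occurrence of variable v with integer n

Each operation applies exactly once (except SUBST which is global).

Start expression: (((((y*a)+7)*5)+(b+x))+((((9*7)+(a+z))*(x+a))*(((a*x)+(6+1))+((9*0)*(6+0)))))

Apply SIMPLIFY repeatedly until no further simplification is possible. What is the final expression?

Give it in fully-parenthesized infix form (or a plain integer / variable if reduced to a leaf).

Answer: (((((y*a)+7)*5)+(b+x))+(((63+(a+z))*(x+a))*((a*x)+7)))

Derivation:
Start: (((((y*a)+7)*5)+(b+x))+((((9*7)+(a+z))*(x+a))*(((a*x)+(6+1))+((9*0)*(6+0)))))
Step 1: at RLLL: (9*7) -> 63; overall: (((((y*a)+7)*5)+(b+x))+((((9*7)+(a+z))*(x+a))*(((a*x)+(6+1))+((9*0)*(6+0))))) -> (((((y*a)+7)*5)+(b+x))+(((63+(a+z))*(x+a))*(((a*x)+(6+1))+((9*0)*(6+0)))))
Step 2: at RRLR: (6+1) -> 7; overall: (((((y*a)+7)*5)+(b+x))+(((63+(a+z))*(x+a))*(((a*x)+(6+1))+((9*0)*(6+0))))) -> (((((y*a)+7)*5)+(b+x))+(((63+(a+z))*(x+a))*(((a*x)+7)+((9*0)*(6+0)))))
Step 3: at RRRL: (9*0) -> 0; overall: (((((y*a)+7)*5)+(b+x))+(((63+(a+z))*(x+a))*(((a*x)+7)+((9*0)*(6+0))))) -> (((((y*a)+7)*5)+(b+x))+(((63+(a+z))*(x+a))*(((a*x)+7)+(0*(6+0)))))
Step 4: at RRR: (0*(6+0)) -> 0; overall: (((((y*a)+7)*5)+(b+x))+(((63+(a+z))*(x+a))*(((a*x)+7)+(0*(6+0))))) -> (((((y*a)+7)*5)+(b+x))+(((63+(a+z))*(x+a))*(((a*x)+7)+0)))
Step 5: at RR: (((a*x)+7)+0) -> ((a*x)+7); overall: (((((y*a)+7)*5)+(b+x))+(((63+(a+z))*(x+a))*(((a*x)+7)+0))) -> (((((y*a)+7)*5)+(b+x))+(((63+(a+z))*(x+a))*((a*x)+7)))
Fixed point: (((((y*a)+7)*5)+(b+x))+(((63+(a+z))*(x+a))*((a*x)+7)))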